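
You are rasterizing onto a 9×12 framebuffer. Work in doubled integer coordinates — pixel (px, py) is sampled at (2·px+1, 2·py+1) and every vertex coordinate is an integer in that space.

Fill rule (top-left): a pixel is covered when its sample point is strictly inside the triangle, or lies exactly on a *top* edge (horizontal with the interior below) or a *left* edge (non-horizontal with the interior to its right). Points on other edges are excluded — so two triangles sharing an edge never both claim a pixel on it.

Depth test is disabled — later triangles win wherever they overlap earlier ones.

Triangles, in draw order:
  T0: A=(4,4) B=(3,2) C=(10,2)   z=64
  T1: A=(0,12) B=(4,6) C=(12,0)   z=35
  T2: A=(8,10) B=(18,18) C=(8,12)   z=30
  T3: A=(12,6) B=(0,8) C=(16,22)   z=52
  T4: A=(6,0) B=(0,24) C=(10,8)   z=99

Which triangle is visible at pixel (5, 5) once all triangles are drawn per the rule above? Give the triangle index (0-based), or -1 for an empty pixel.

T0:
  2·area = 14
  edge (4, 4)→(3, 2): d=(-1,-2) top-left  bias=+0
  edge (3, 2)→(10, 2): d=(7,0) top-left  bias=+0
  edge (10, 2)→(4, 4): d=(-6,2) right/bottom  bias=-1
    (6,0)@(13, 1): e=[21,-7,0] → .  [on edge]
    (2,1)@(5, 3): e=[3,7,4] → X
    (3,1)@(7, 3): e=[7,7,0] → .  [on edge]
    (0,2)@(1, 5): e=[-7,21,0] → .  [on edge]
    (2,2)@(5, 5): e=[1,21,-8] → .
  covered (1 px):
    . . . . . . . . .
    . . X . . . . . .
    . . . . . . . . .
    . . . . . . . . .
    . . . . . . . . .
    . . . . . . . . .
    . . . . . . . . .
    . . . . . . . . .
    . . . . . . . . .
    . . . . . . . . .
    . . . . . . . . .
    . . . . . . . . .
T1:
  2·area = 24
  edge (0, 12)→(4, 6): d=(4,-6) top-left  bias=+0
  edge (4, 6)→(12, 0): d=(8,-6) top-left  bias=+0
  edge (12, 0)→(0, 12): d=(-12,12) right/bottom  bias=-1
    (5,0)@(11, 1): e=[22,2,0] → .  [on edge]
    (4,1)@(9, 3): e=[18,6,0] → .  [on edge]
    (3,2)@(7, 5): e=[14,10,0] → .  [on edge]
    (2,3)@(5, 7): e=[10,14,0] → .  [on edge]
    (1,4)@(3, 9): e=[6,18,0] → .  [on edge]
    (0,5)@(1, 11): e=[2,22,0] → .  [on edge]
  covered (0 px):
    . . . . . . . . .
    . . . . . . . . .
    . . . . . . . . .
    . . . . . . . . .
    . . . . . . . . .
    . . . . . . . . .
    . . . . . . . . .
    . . . . . . . . .
    . . . . . . . . .
    . . . . . . . . .
    . . . . . . . . .
    . . . . . . . . .
T2:
  2·area = 20
  edge (8, 10)→(18, 18): d=(10,8) right/bottom  bias=-1
  edge (18, 18)→(8, 12): d=(-10,-6) top-left  bias=+0
  edge (8, 12)→(8, 10): d=(0,-2) top-left  bias=+0
    (1,4)@(3, 9): e=[30,0,-10] → .  [on edge]
    (4,5)@(9, 11): e=[2,16,2] → X
    (5,5)@(11, 11): e=[-14,28,6] → .
    (4,6)@(9, 13): e=[22,-4,2] → .
    (5,6)@(11, 13): e=[6,8,6] → X
    (6,6)@(13, 13): e=[-10,20,10] → .
    (5,7)@(11, 15): e=[26,-12,6] → .
    (6,7)@(13, 15): e=[10,0,10] → X  [on edge]
    (7,7)@(15, 15): e=[-6,12,14] → .
    (6,8)@(13, 17): e=[30,-20,10] → .
  covered (3 px):
    . . . . . . . . .
    . . . . . . . . .
    . . . . . . . . .
    . . . . . . . . .
    . . . . . . . . .
    . . . . X . . . .
    . . . . . X . . .
    . . . . . . X . .
    . . . . . . . . .
    . . . . . . . . .
    . . . . . . . . .
    . . . . . . . . .
T3:
  2·area = 200  (B↔C swapped to make it positive)
  edge (12, 6)→(16, 22): d=(4,16) right/bottom  bias=-1
  edge (16, 22)→(0, 8): d=(-16,-14) top-left  bias=+0
  edge (0, 8)→(12, 6): d=(12,-2) top-left  bias=+0
    (3,3)@(7, 7): e=[84,114,2] → X
    (4,3)@(9, 7): e=[52,142,6] → X
    (5,3)@(11, 7): e=[20,170,10] → X
    (6,3)@(13, 7): e=[-12,198,14] → .
    (1,4)@(3, 9): e=[156,26,18] → X
    (2,4)@(5, 9): e=[124,54,22] → X
    (6,4)@(13, 9): e=[-4,166,38] → .
    (1,5)@(3, 11): e=[164,-6,42] → .
    (2,5)@(5, 11): e=[132,22,46] → X
    (6,5)@(13, 11): e=[4,134,62] → X
    (7,5)@(15, 11): e=[-28,162,66] → .
    (2,6)@(5, 13): e=[140,-10,70] → .
  covered (25 px):
    . . . . . . . . .
    . . . . . . . . .
    . . . . . . . . .
    . . . X X X . . .
    . X X X X X . . .
    . . X X X X X . .
    . . . X X X X . .
    . . . . X X X . .
    . . . . . X X . .
    . . . . . . X X .
    . . . . . . . X .
    . . . . . . . . .
T4:
  2·area = 144  (B↔C swapped to make it positive)
  edge (6, 0)→(10, 8): d=(4,8) right/bottom  bias=-1
  edge (10, 8)→(0, 24): d=(-10,16) right/bottom  bias=-1
  edge (0, 24)→(6, 0): d=(6,-24) top-left  bias=+0
    (3,1)@(7, 3): e=[4,98,42] → X
    (4,1)@(9, 3): e=[-12,66,90] → .
    (2,2)@(5, 5): e=[28,110,6] → X
    (4,2)@(9, 5): e=[-4,46,102] → .
    (2,3)@(5, 7): e=[36,90,18] → X
    (4,3)@(9, 7): e=[4,26,114] → X
    (5,3)@(11, 7): e=[-12,-6,162] → .
    (2,4)@(5, 9): e=[44,70,30] → X
    (5,4)@(11, 9): e=[-4,-26,174] → .
    (2,5)@(5, 11): e=[52,50,42] → X
    (4,5)@(9, 11): e=[20,-14,138] → .
    (1,6)@(3, 13): e=[76,62,6] → X
  covered (18 px):
    . . . . . . . . .
    . . . X . . . . .
    . . X X . . . . .
    . . X X X . . . .
    . . X X X . . . .
    . . X X . . . . .
    . X X . . . . . .
    . X X . . . . . .
    . X . . . . . . .
    . X . . . . . . .
    X . . . . . . . .
    . . . . . . . . .

Z-buffer (winner per pixel, '.' = empty):
  . . . . . . . . .
  . . 0 4 . . . . .
  . . 4 4 . . . . .
  . . 4 4 4 3 . . .
  . 3 4 4 4 3 . . .
  . . 4 4 3 3 3 . .
  . 4 4 3 3 3 3 . .
  . 4 4 . 3 3 3 . .
  . 4 . . . 3 3 . .
  . 4 . . . . 3 3 .
  4 . . . . . . 3 .
  . . . . . . . . .

Final: 3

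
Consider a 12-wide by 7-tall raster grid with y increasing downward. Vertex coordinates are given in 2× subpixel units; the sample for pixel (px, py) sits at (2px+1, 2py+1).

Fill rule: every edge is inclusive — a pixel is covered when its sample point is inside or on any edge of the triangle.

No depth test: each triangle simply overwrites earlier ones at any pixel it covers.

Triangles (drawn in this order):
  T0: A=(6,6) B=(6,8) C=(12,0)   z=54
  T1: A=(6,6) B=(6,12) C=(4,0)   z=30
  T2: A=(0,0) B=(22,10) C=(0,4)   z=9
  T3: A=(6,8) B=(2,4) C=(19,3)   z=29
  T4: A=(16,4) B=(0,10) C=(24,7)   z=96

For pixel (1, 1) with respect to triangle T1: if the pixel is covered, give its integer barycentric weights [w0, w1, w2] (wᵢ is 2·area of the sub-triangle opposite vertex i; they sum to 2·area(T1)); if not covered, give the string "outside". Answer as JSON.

T0:
  2·area = 12  (B↔C swapped to make it positive)
  edge (6, 6)→(12, 0): d=(6,-6) inclusive
  edge (12, 0)→(6, 8): d=(-6,8) inclusive
  edge (6, 8)→(6, 6): d=(0,-2) inclusive
    (5,0)@(11, 1): e=[0,2,10] → █  [on edge]
    (6,0)@(13, 1): e=[12,-14,14] → ·
    (4,1)@(9, 3): e=[0,6,6] → █  [on edge]
    (5,1)@(11, 3): e=[12,-10,10] → ·
    (3,2)@(7, 5): e=[0,10,2] → █  [on edge]
    (4,2)@(9, 5): e=[12,-6,6] → ·
    (2,3)@(5, 7): e=[0,14,-2] → ·  [on edge]
    (3,3)@(7, 7): e=[12,-2,2] → ·
    (1,4)@(3, 9): e=[0,18,-6] → ·  [on edge]
    (0,5)@(1, 11): e=[0,22,-10] → ·  [on edge]
  covered (3 px):
    · · · · · █ · · · · · ·
    · · · · █ · · · · · · ·
    · · · █ · · · · · · · ·
    · · · · · · · · · · · ·
    · · · · · · · · · · · ·
    · · · · · · · · · · · ·
    · · · · · · · · · · · ·
T1:
  2·area = 12
  edge (6, 6)→(6, 12): d=(0,6) inclusive
  edge (6, 12)→(4, 0): d=(-2,-12) inclusive
  edge (4, 0)→(6, 6): d=(2,6) inclusive
    (2,1)@(5, 3): e=[6,6,0] → █  [on edge]
    (3,1)@(7, 3): e=[-6,30,-12] → ·
    (2,2)@(5, 5): e=[6,2,4] → █
    (3,2)@(7, 5): e=[-6,26,-8] → ·
    (2,3)@(5, 7): e=[6,-2,8] → ·
    (3,4)@(7, 9): e=[-6,18,0] → ·  [on edge]
  covered (2 px):
    · · · · · · · · · · · ·
    · · █ · · · · · · · · ·
    · · █ · · · · · · · · ·
    · · · · · · · · · · · ·
    · · · · · · · · · · · ·
    · · · · · · · · · · · ·
    · · · · · · · · · · · ·
T2:
  2·area = 88
  edge (0, 0)→(22, 10): d=(22,10) inclusive
  edge (22, 10)→(0, 4): d=(-22,-6) inclusive
  edge (0, 4)→(0, 0): d=(0,-4) inclusive
    (0,0)@(1, 1): e=[12,72,4] → █
    (1,0)@(3, 1): e=[-8,84,12] → ·
    (0,1)@(1, 3): e=[56,28,4] → █
    (1,1)@(3, 3): e=[36,40,12] → █
    (2,1)@(5, 3): e=[16,52,20] → █
    (3,1)@(7, 3): e=[-4,64,28] → ·
    (0,2)@(1, 5): e=[100,-16,4] → ·
    (1,2)@(3, 5): e=[80,-4,12] → ·
    (2,2)@(5, 5): e=[60,8,20] → █
    (3,2)@(7, 5): e=[40,20,28] → █
    (4,2)@(9, 5): e=[20,32,36] → █
    (5,2)@(11, 5): e=[0,44,44] → █  [on edge]
    (5,3)@(11, 7): e=[44,0,44] → █  [on edge]
  covered (12 px):
    █ · · · · · · · · · · ·
    █ █ █ · · · · · · · · ·
    · · █ █ █ █ · · · · · ·
    · · · · · █ █ █ · · · ·
    · · · · · · · · · █ · ·
    · · · · · · · · · · · ·
    · · · · · · · · · · · ·
T3:
  2·area = 72
  edge (6, 8)→(2, 4): d=(-4,-4) inclusive
  edge (2, 4)→(19, 3): d=(17,-1) inclusive
  edge (19, 3)→(6, 8): d=(-13,5) inclusive
    (0,1)@(1, 3): e=[0,-18,90] → ·  [on edge]
    (9,1)@(19, 3): e=[72,0,0] → █  [on edge]
    (10,1)@(21, 3): e=[80,2,-10] → ·
    (1,2)@(3, 5): e=[0,18,54] → █  [on edge]
    (2,2)@(5, 5): e=[8,20,44] → █
    (3,2)@(7, 5): e=[16,22,34] → █
    (4,2)@(9, 5): e=[24,24,24] → █
    (5,2)@(11, 5): e=[32,26,14] → █
    (6,2)@(13, 5): e=[40,28,4] → █
    (7,2)@(15, 5): e=[48,30,-6] → ·
    (9,2)@(19, 5): e=[64,34,-26] → ·
    (1,3)@(3, 7): e=[-8,52,28] → ·
    (2,3)@(5, 7): e=[0,54,18] → █  [on edge]
    (3,4)@(7, 9): e=[0,90,-18] → ·  [on edge]
    (4,5)@(9, 11): e=[0,126,-54] → ·  [on edge]
    (5,6)@(11, 13): e=[0,162,-90] → ·  [on edge]
  covered (9 px):
    · · · · · · · · · · · ·
    · · · · · · · · · █ · ·
    · █ █ █ █ █ █ · · · · ·
    · · █ █ · · · · · · · ·
    · · · · · · · · · · · ·
    · · · · · · · · · · · ·
    · · · · · · · · · · · ·
T4:
  2·area = 96  (B↔C swapped to make it positive)
  edge (16, 4)→(24, 7): d=(8,3) inclusive
  edge (24, 7)→(0, 10): d=(-24,3) inclusive
  edge (0, 10)→(16, 4): d=(16,-6) inclusive
    (7,2)@(15, 5): e=[11,75,10] → █
    (8,2)@(17, 5): e=[5,69,22] → █
    (9,2)@(19, 5): e=[-1,63,34] → ·
    (4,3)@(9, 7): e=[45,45,6] → █
    (5,3)@(11, 7): e=[39,39,18] → █
    (6,3)@(13, 7): e=[33,33,30] → █
    (9,3)@(19, 7): e=[15,15,66] → █
    (10,3)@(21, 7): e=[9,9,78] → █
    (11,3)@(23, 7): e=[3,3,90] → █
    (1,4)@(3, 9): e=[79,15,2] → █
    (2,4)@(5, 9): e=[73,9,14] → █
    (3,4)@(7, 9): e=[67,3,26] → █
  covered (13 px):
    · · · · · · · · · · · ·
    · · · · · · · · · · · ·
    · · · · · · · █ █ · · ·
    · · · · █ █ █ █ █ █ █ █
    · █ █ █ · · · · · · · ·
    · · · · · · · · · · · ·
    · · · · · · · · · · · ·

Answer: "outside"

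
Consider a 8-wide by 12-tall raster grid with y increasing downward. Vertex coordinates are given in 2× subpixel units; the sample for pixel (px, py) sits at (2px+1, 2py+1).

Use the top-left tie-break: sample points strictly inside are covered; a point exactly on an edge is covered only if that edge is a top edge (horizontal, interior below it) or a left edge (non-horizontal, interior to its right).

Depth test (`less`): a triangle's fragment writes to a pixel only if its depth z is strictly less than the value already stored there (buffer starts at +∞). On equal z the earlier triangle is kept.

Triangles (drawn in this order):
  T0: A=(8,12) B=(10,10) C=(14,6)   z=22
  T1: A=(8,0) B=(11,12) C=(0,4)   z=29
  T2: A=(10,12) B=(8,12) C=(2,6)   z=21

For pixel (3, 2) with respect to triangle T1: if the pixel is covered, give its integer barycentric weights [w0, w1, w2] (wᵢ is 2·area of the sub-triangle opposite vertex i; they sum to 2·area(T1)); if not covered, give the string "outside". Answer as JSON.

T0:
  degenerate (2·area = 0) — covers nothing
T1:
  2·area = 108
  edge (8, 0)→(11, 12): d=(3,12) right/bottom  bias=-1
  edge (11, 12)→(0, 4): d=(-11,-8) top-left  bias=+0
  edge (0, 4)→(8, 0): d=(8,-4) top-left  bias=+0
    (3,0)@(7, 1): e=[15,89,4] → X
    (4,0)@(9, 1): e=[-9,105,12] → .
    (1,1)@(3, 3): e=[69,35,4] → X
    (2,1)@(5, 3): e=[45,51,12] → X
    (4,1)@(9, 3): e=[-3,83,28] → .
    (1,2)@(3, 5): e=[75,13,20] → X
    (4,2)@(9, 5): e=[3,61,44] → X
    (5,2)@(11, 5): e=[-21,77,52] → .
    (1,3)@(3, 7): e=[81,-9,36] → .
    (2,3)@(5, 7): e=[57,7,44] → X
    (5,3)@(11, 7): e=[-15,55,68] → .
    (2,4)@(5, 9): e=[63,-15,60] → .
  covered (13 px):
    . . . X . . . .
    . X X X . . . .
    . X X X X . . .
    . . X X X . . .
    . . . X X . . .
    . . . . . . . .
    . . . . . . . .
    . . . . . . . .
    . . . . . . . .
    . . . . . . . .
    . . . . . . . .
    . . . . . . . .
T2:
  2·area = 12
  edge (10, 12)→(8, 12): d=(-2,0) right/bottom  bias=-1
  edge (8, 12)→(2, 6): d=(-6,-6) top-left  bias=+0
  edge (2, 6)→(10, 12): d=(8,6) right/bottom  bias=-1
    (0,2)@(1, 5): e=[14,0,-2] → .  [on edge]
    (1,3)@(3, 7): e=[10,0,2] → X  [on edge]
    (2,3)@(5, 7): e=[10,12,-10] → .
    (1,4)@(3, 9): e=[6,-12,18] → .
    (2,4)@(5, 9): e=[6,0,6] → X  [on edge]
    (3,4)@(7, 9): e=[6,12,-6] → .
    (2,5)@(5, 11): e=[2,-12,22] → .
    (3,5)@(7, 11): e=[2,0,10] → X  [on edge]
    (4,5)@(9, 11): e=[2,12,-2] → .
    (3,6)@(7, 13): e=[-2,-12,26] → .
    (4,6)@(9, 13): e=[-2,0,14] → .  [on edge]
    (5,7)@(11, 15): e=[-6,0,18] → .  [on edge]
    (6,8)@(13, 17): e=[-10,0,22] → .  [on edge]
    (7,9)@(15, 19): e=[-14,0,26] → .  [on edge]
  covered (3 px):
    . . . . . . . .
    . . . . . . . .
    . . . . . . . .
    . X . . . . . .
    . . X . . . . .
    . . . X . . . .
    . . . . . . . .
    . . . . . . . .
    . . . . . . . .
    . . . . . . . .
    . . . . . . . .
    . . . . . . . .

Result: [45,36,27]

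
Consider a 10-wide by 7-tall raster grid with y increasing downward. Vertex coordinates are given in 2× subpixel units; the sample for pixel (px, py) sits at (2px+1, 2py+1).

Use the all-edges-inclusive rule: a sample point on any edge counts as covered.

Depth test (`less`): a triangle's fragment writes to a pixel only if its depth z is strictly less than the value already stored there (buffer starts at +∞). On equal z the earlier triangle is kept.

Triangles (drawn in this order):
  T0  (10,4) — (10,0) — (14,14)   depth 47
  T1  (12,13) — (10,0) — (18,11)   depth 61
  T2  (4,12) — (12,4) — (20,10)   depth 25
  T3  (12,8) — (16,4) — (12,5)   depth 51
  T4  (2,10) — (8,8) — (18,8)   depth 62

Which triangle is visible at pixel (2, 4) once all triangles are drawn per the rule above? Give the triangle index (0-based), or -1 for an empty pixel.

T0:
  2·area = 16
  edge (10, 4)→(10, 0): d=(0,-4) inclusive
  edge (10, 0)→(14, 14): d=(4,14) inclusive
  edge (14, 14)→(10, 4): d=(-4,-10) inclusive
    (5,2)@(11, 5): e=[4,6,6] → #
    (6,2)@(13, 5): e=[12,-22,26] → ·
    (5,3)@(11, 7): e=[4,14,-2] → ·
    (6,5)@(13, 11): e=[12,2,2] → #
    (7,5)@(15, 11): e=[20,-26,22] → ·
    (6,6)@(13, 13): e=[12,10,-6] → ·
  covered (2 px):
    · · · · · · · · · ·
    · · · · · · · · · ·
    · · · · · # · · · ·
    · · · · · · · · · ·
    · · · · · · · · · ·
    · · · · · · # · · ·
    · · · · · · · · · ·
T1:
  2·area = 82
  edge (12, 13)→(10, 0): d=(-2,-13) inclusive
  edge (10, 0)→(18, 11): d=(8,11) inclusive
  edge (18, 11)→(12, 13): d=(-6,2) inclusive
    (5,1)@(11, 3): e=[7,13,62] → #
    (6,1)@(13, 3): e=[33,-9,58] → ·
    (5,2)@(11, 5): e=[3,29,50] → #
    (6,2)@(13, 5): e=[29,7,46] → #
    (7,2)@(15, 5): e=[55,-15,42] → ·
    (5,3)@(11, 7): e=[-1,45,38] → ·
    (6,3)@(13, 7): e=[25,23,34] → #
    (7,3)@(15, 7): e=[51,1,30] → #
    (8,3)@(17, 7): e=[77,-21,26] → ·
    (6,4)@(13, 9): e=[21,39,22] → #
    (8,4)@(17, 9): e=[73,-5,14] → ·
    (6,5)@(13, 11): e=[17,55,10] → #
  covered (10 px):
    · · · · · · · · · ·
    · · · · · # · · · ·
    · · · · · # # · · ·
    · · · · · · # # · ·
    · · · · · · # # · ·
    · · · · · · # # # ·
    · · · · · · · · · ·
T2:
  2·area = 112
  edge (4, 12)→(12, 4): d=(8,-8) inclusive
  edge (12, 4)→(20, 10): d=(8,6) inclusive
  edge (20, 10)→(4, 12): d=(-16,2) inclusive
    (7,0)@(15, 1): e=[0,-42,154] → ·  [on edge]
    (6,1)@(13, 3): e=[0,-14,126] → ·  [on edge]
    (5,2)@(11, 5): e=[0,14,98] → #  [on edge]
    (6,2)@(13, 5): e=[16,2,94] → #
    (7,2)@(15, 5): e=[32,-10,90] → ·
    (4,3)@(9, 7): e=[0,42,70] → #  [on edge]
    (7,3)@(15, 7): e=[48,6,58] → #
    (8,3)@(17, 7): e=[64,-6,54] → ·
    (3,4)@(7, 9): e=[0,70,42] → #  [on edge]
    (8,4)@(17, 9): e=[80,10,22] → #
    (9,4)@(19, 9): e=[96,-2,18] → ·
    (2,5)@(5, 11): e=[0,98,14] → #  [on edge]
    (1,6)@(3, 13): e=[0,126,-14] → ·  [on edge]
  covered (16 px):
    · · · · · · · · · ·
    · · · · · · · · · ·
    · · · · · # # · · ·
    · · · · # # # # · ·
    · · · # # # # # # ·
    · · # # # # · · · ·
    · · · · · · · · · ·
T3:
  2·area = 12  (B↔C swapped to make it positive)
  edge (12, 8)→(12, 5): d=(0,-3) inclusive
  edge (12, 5)→(16, 4): d=(4,-1) inclusive
  edge (16, 4)→(12, 8): d=(-4,4) inclusive
    (9,0)@(19, 1): e=[21,-9,0] → ·  [on edge]
    (8,1)@(17, 3): e=[15,-3,0] → ·  [on edge]
    (6,2)@(13, 5): e=[3,1,8] → #
    (7,2)@(15, 5): e=[9,3,0] → #  [on edge]
    (8,2)@(17, 5): e=[15,5,-8] → ·
    (6,3)@(13, 7): e=[3,9,0] → #  [on edge]
    (7,3)@(15, 7): e=[9,11,-8] → ·
    (5,4)@(11, 9): e=[-3,15,0] → ·  [on edge]
    (6,4)@(13, 9): e=[3,17,-8] → ·
    (4,5)@(9, 11): e=[-9,21,0] → ·  [on edge]
    (3,6)@(7, 13): e=[-15,27,0] → ·  [on edge]
  covered (3 px):
    · · · · · · · · · ·
    · · · · · · · · · ·
    · · · · · · # # · ·
    · · · · · · # · · ·
    · · · · · · · · · ·
    · · · · · · · · · ·
    · · · · · · · · · ·
T4:
  2·area = 20
  edge (2, 10)→(8, 8): d=(6,-2) inclusive
  edge (8, 8)→(18, 8): d=(10,0) inclusive
  edge (18, 8)→(2, 10): d=(-16,2) inclusive
    (8,2)@(17, 5): e=[0,-30,50] → ·  [on edge]
    (5,3)@(11, 7): e=[0,-10,30] → ·  [on edge]
    (2,4)@(5, 9): e=[0,10,10] → #  [on edge]
    (3,4)@(7, 9): e=[4,10,6] → #
    (4,4)@(9, 9): e=[8,10,2] → #
    (5,4)@(11, 9): e=[12,10,-2] → ·
    (2,5)@(5, 11): e=[12,30,-22] → ·
    (3,5)@(7, 11): e=[16,30,-26] → ·
    (4,5)@(9, 11): e=[20,30,-30] → ·
  covered (3 px):
    · · · · · · · · · ·
    · · · · · · · · · ·
    · · · · · · · · · ·
    · · · · · · · · · ·
    · · # # # · · · · ·
    · · · · · · · · · ·
    · · · · · · · · · ·

Z-buffer (winner per pixel, '.' = empty):
  . . . . . . . . . .
  . . . . . 1 . . . .
  . . . . . 2 2 3 . .
  . . . . 2 2 2 2 . .
  . . 4 2 2 2 2 2 2 .
  . . 2 2 2 2 0 1 1 .
  . . . . . . . . . .

Result: 4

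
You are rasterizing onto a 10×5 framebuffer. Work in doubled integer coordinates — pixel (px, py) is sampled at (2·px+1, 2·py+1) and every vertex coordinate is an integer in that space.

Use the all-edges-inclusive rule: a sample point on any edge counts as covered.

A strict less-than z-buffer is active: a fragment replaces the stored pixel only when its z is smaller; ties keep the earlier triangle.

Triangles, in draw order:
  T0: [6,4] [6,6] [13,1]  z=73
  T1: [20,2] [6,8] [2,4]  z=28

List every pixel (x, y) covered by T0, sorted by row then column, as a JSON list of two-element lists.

T0:
  2·area = 14  (B↔C swapped to make it positive)
  edge (6, 4)→(13, 1): d=(7,-3) inclusive
  edge (13, 1)→(6, 6): d=(-7,5) inclusive
  edge (6, 6)→(6, 4): d=(0,-2) inclusive
    (6,0)@(13, 1): e=[0,0,14] → X  [on edge]
    (7,0)@(15, 1): e=[6,-10,18] → .
    (4,1)@(9, 3): e=[2,6,6] → X
    (5,1)@(11, 3): e=[8,-4,10] → .
    (6,1)@(13, 3): e=[14,-14,14] → .
    (3,2)@(7, 5): e=[10,2,2] → X
    (4,2)@(9, 5): e=[16,-8,6] → .
    (3,3)@(7, 7): e=[24,-12,2] → .
  covered (3 px):
    . . . . . . X . . .
    . . . . X . . . . .
    . . . X . . . . . .
    . . . . . . . . . .
    . . . . . . . . . .
T1:
  2·area = 80
  edge (20, 2)→(6, 8): d=(-14,6) inclusive
  edge (6, 8)→(2, 4): d=(-4,-4) inclusive
  edge (2, 4)→(20, 2): d=(18,-2) inclusive
    (0,1)@(1, 3): e=[100,0,-20] → .  [on edge]
    (5,1)@(11, 3): e=[40,40,0] → X  [on edge]
    (6,1)@(13, 3): e=[28,48,4] → X
    (7,1)@(15, 3): e=[16,56,8] → X
    (8,1)@(17, 3): e=[4,64,12] → X
    (9,1)@(19, 3): e=[-8,72,16] → .
    (1,2)@(3, 5): e=[60,0,20] → X  [on edge]
    (2,2)@(5, 5): e=[48,8,24] → X
    (3,2)@(7, 5): e=[36,16,28] → X
    (4,2)@(9, 5): e=[24,24,32] → X
    (6,2)@(13, 5): e=[0,40,40] → X  [on edge]
    (7,2)@(15, 5): e=[-12,48,44] → .
    (2,3)@(5, 7): e=[20,0,60] → X  [on edge]
    (3,4)@(7, 9): e=[-20,0,100] → .  [on edge]
  covered (12 px):
    . . . . . . . . . .
    . . . . . X X X X .
    . X X X X X X . . .
    . . X X . . . . . .
    . . . . . . . . . .

Result: [[6,0],[4,1],[3,2]]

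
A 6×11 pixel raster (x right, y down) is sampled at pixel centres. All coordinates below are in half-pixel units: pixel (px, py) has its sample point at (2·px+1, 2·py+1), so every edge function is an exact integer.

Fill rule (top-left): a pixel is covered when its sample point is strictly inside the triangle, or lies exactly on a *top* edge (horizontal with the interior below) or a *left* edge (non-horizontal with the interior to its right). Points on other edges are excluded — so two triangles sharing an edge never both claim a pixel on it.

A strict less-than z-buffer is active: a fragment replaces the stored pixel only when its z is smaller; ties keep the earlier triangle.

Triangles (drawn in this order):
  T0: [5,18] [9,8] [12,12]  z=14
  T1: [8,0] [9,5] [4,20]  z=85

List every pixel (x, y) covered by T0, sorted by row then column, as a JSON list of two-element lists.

T0:
  2·area = 46
  edge (5, 18)→(9, 8): d=(4,-10) top-left  bias=+0
  edge (9, 8)→(12, 12): d=(3,4) right/bottom  bias=-1
  edge (12, 12)→(5, 18): d=(-7,6) right/bottom  bias=-1
    (5,1)@(11, 3): e=[0,-23,69] → .  [on edge]
    (4,4)@(9, 9): e=[4,3,39] → X
    (5,4)@(11, 9): e=[24,-5,27] → .
    (4,5)@(9, 11): e=[12,9,25] → X
    (5,5)@(11, 11): e=[32,1,13] → X
    (3,6)@(7, 13): e=[0,23,23] → X  [on edge]
    (5,6)@(11, 13): e=[40,7,-1] → .
    (3,7)@(7, 15): e=[8,29,9] → X
    (4,7)@(9, 15): e=[28,21,-3] → .
    (3,8)@(7, 17): e=[16,35,-5] → .
  covered (6 px):
    . . . . . .
    . . . . . .
    . . . . . .
    . . . . . .
    . . . . X .
    . . . . X X
    . . . X X .
    . . . X . .
    . . . . . .
    . . . . . .
    . . . . . .
T1:
  2·area = 40
  edge (8, 0)→(9, 5): d=(1,5) right/bottom  bias=-1
  edge (9, 5)→(4, 20): d=(-5,15) right/bottom  bias=-1
  edge (4, 20)→(8, 0): d=(4,-20) top-left  bias=+0
    (3,2)@(7, 5): e=[10,30,0] → X  [on edge]
    (4,2)@(9, 5): e=[0,0,40] → .  [on edge]
    (3,3)@(7, 7): e=[12,20,8] → X
    (4,3)@(9, 7): e=[2,-10,48] → .
    (3,4)@(7, 9): e=[14,10,16] → X
    (4,4)@(9, 9): e=[4,-20,56] → .
    (3,5)@(7, 11): e=[16,0,24] → .  [on edge]
    (2,7)@(5, 15): e=[30,10,0] → X  [on edge]
    (3,7)@(7, 15): e=[20,-20,40] → .
    (5,7)@(11, 15): e=[0,-80,120] → .  [on edge]
    (2,8)@(5, 17): e=[32,0,8] → .  [on edge]
  covered (4 px):
    . . . . . .
    . . . . . .
    . . . X . .
    . . . X . .
    . . . X . .
    . . . . . .
    . . . . . .
    . . X . . .
    . . . . . .
    . . . . . .
    . . . . . .

Answer: [[4,4],[4,5],[5,5],[3,6],[4,6],[3,7]]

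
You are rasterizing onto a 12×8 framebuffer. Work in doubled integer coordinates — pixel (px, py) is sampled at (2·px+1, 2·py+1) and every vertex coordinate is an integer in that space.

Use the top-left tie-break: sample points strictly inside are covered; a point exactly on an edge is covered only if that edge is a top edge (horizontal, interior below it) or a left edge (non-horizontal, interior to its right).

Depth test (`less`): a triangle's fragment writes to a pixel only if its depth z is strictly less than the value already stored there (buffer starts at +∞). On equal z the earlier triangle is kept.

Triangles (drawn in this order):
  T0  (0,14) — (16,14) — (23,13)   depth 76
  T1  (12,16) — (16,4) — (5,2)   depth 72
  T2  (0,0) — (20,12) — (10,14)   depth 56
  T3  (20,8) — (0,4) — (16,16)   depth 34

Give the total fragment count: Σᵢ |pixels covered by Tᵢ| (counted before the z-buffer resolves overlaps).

T0:
  2·area = 16  (B↔C swapped to make it positive)
  edge (0, 14)→(23, 13): d=(23,-1) top-left  bias=+0
  edge (23, 13)→(16, 14): d=(-7,1) right/bottom  bias=-1
  edge (16, 14)→(0, 14): d=(-16,0) right/bottom  bias=-1
    (11,6)@(23, 13): e=[0,0,16] → ·  [on edge]
    (4,7)@(9, 15): e=[32,0,-16] → ·  [on edge]
  covered (0 px):
    · · · · · · · · · · · ·
    · · · · · · · · · · · ·
    · · · · · · · · · · · ·
    · · · · · · · · · · · ·
    · · · · · · · · · · · ·
    · · · · · · · · · · · ·
    · · · · · · · · · · · ·
    · · · · · · · · · · · ·
T1:
  2·area = 140  (B↔C swapped to make it positive)
  edge (12, 16)→(5, 2): d=(-7,-14) top-left  bias=+0
  edge (5, 2)→(16, 4): d=(11,2) right/bottom  bias=-1
  edge (16, 4)→(12, 16): d=(-4,12) right/bottom  bias=-1
    (8,0)@(17, 1): e=[175,-35,0] → ·  [on edge]
    (3,1)@(7, 3): e=[21,7,112] → #
    (4,1)@(9, 3): e=[49,3,88] → #
    (5,1)@(11, 3): e=[77,-1,64] → ·
    (3,2)@(7, 5): e=[7,29,104] → #
    (5,2)@(11, 5): e=[63,21,56] → #
    (6,2)@(13, 5): e=[91,17,32] → #
    (7,2)@(15, 5): e=[119,13,8] → #
    (8,2)@(17, 5): e=[147,9,-16] → ·
    (3,3)@(7, 7): e=[-7,51,96] → ·
    (4,3)@(9, 7): e=[21,47,72] → #
    (7,3)@(15, 7): e=[105,35,0] → ·  [on edge]
    (6,6)@(13, 13): e=[35,105,0] → ·  [on edge]
  covered (16 px):
    · · · · · · · · · · · ·
    · · · # # · · · · · · ·
    · · · # # # # # · · · ·
    · · · · # # # · · · · ·
    · · · · # # # · · · · ·
    · · · · · # # · · · · ·
    · · · · · # · · · · · ·
    · · · · · · · · · · · ·
T2:
  2·area = 160
  edge (0, 0)→(20, 12): d=(20,12) right/bottom  bias=-1
  edge (20, 12)→(10, 14): d=(-10,2) right/bottom  bias=-1
  edge (10, 14)→(0, 0): d=(-10,-14) top-left  bias=+0
    (0,0)@(1, 1): e=[8,148,4] → #
    (1,0)@(3, 1): e=[-16,144,32] → ·
    (0,1)@(1, 3): e=[48,128,-16] → ·
    (1,1)@(3, 3): e=[24,124,12] → #
    (2,1)@(5, 3): e=[0,120,40] → ·  [on edge]
    (1,2)@(3, 5): e=[64,104,-8] → ·
    (2,2)@(5, 5): e=[40,100,20] → #
    (3,2)@(7, 5): e=[16,96,48] → #
    (4,2)@(9, 5): e=[-8,92,76] → ·
    (2,3)@(5, 7): e=[80,80,0] → #  [on edge]
    (4,3)@(9, 7): e=[32,72,56] → #
    (5,3)@(11, 7): e=[8,68,84] → #
    (7,4)@(15, 9): e=[0,40,120] → ·  [on edge]
    (7,6)@(15, 13): e=[80,0,80] → ·  [on edge]
    (2,7)@(5, 15): e=[240,0,-80] → ·  [on edge]
  covered (19 px):
    # · · · · · · · · · · ·
    · # · · · · · · · · · ·
    · · # # · · · · · · · ·
    · · # # # # · · · · · ·
    · · · # # # # · · · · ·
    · · · · # # # # # · · ·
    · · · · · # # · · · · ·
    · · · · · · · · · · · ·
T3:
  2·area = 176  (B↔C swapped to make it positive)
  edge (20, 8)→(16, 16): d=(-4,8) right/bottom  bias=-1
  edge (16, 16)→(0, 4): d=(-16,-12) top-left  bias=+0
  edge (0, 4)→(20, 8): d=(20,4) right/bottom  bias=-1
    (1,2)@(3, 5): e=[148,20,8] → #
    (2,2)@(5, 5): e=[132,44,0] → ·  [on edge]
    (1,3)@(3, 7): e=[140,-12,48] → ·
    (2,3)@(5, 7): e=[124,12,40] → #
    (3,3)@(7, 7): e=[108,36,32] → #
    (4,3)@(9, 7): e=[92,60,24] → #
    (5,3)@(11, 7): e=[76,84,16] → #
    (6,3)@(13, 7): e=[60,108,8] → #
    (7,3)@(15, 7): e=[44,132,0] → ·  [on edge]
    (2,4)@(5, 9): e=[116,-20,80] → ·
    (3,4)@(7, 9): e=[100,4,72] → #
    (7,4)@(15, 9): e=[36,100,40] → #
  covered (21 px):
    · · · · · · · · · · · ·
    · · · · · · · · · · · ·
    · # · · · · · · · · · ·
    · · # # # # # · · · · ·
    · · · # # # # # # # · ·
    · · · · · # # # # · · ·
    · · · · · · # # # · · ·
    · · · · · · · # · · · ·

Result: 56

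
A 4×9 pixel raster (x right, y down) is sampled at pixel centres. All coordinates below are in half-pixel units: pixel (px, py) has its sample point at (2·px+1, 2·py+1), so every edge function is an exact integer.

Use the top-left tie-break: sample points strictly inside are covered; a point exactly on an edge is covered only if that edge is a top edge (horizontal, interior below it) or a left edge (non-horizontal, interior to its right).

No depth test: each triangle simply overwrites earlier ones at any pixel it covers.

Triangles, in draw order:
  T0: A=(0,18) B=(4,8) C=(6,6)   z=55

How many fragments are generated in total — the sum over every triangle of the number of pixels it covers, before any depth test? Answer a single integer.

T0:
  2·area = 12
  edge (0, 18)→(4, 8): d=(4,-10) top-left  bias=+0
  edge (4, 8)→(6, 6): d=(2,-2) top-left  bias=+0
  edge (6, 6)→(0, 18): d=(-6,12) right/bottom  bias=-1
    (3,2)@(7, 5): e=[18,0,-6] → .  [on edge]
    (2,3)@(5, 7): e=[6,0,6] → X  [on edge]
    (3,3)@(7, 7): e=[26,4,-18] → .
    (1,4)@(3, 9): e=[-6,0,18] → .  [on edge]
    (2,4)@(5, 9): e=[14,4,-6] → .
    (0,5)@(1, 11): e=[-18,0,30] → .  [on edge]
    (1,5)@(3, 11): e=[2,4,6] → X
    (2,5)@(5, 11): e=[22,8,-18] → .
    (1,6)@(3, 13): e=[10,8,-6] → .
  covered (2 px):
    . . . .
    . . . .
    . . . .
    . . X .
    . . . .
    . X . .
    . . . .
    . . . .
    . . . .

Result: 2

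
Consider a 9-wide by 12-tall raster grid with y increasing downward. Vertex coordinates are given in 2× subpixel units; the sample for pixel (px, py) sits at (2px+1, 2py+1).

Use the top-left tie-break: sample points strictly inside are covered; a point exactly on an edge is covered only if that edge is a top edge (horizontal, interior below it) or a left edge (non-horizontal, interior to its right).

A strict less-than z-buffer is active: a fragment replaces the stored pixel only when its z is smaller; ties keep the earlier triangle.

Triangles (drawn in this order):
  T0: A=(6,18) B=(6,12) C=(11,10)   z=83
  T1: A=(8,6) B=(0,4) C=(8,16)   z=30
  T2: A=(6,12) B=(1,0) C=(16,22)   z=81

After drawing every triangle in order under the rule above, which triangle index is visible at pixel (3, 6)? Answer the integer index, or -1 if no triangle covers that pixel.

T0:
  2·area = 30
  edge (6, 18)→(6, 12): d=(0,-6) top-left  bias=+0
  edge (6, 12)→(11, 10): d=(5,-2) top-left  bias=+0
  edge (11, 10)→(6, 18): d=(-5,8) right/bottom  bias=-1
    (4,5)@(9, 11): e=[18,1,11] → X
    (5,5)@(11, 11): e=[30,5,-5] → .
    (3,6)@(7, 13): e=[6,7,17] → X
    (5,6)@(11, 13): e=[30,15,-15] → .
    (3,7)@(7, 15): e=[6,17,7] → X
    (4,7)@(9, 15): e=[18,21,-9] → .
    (3,8)@(7, 17): e=[6,27,-3] → .
  covered (4 px):
    . . . . . . . . .
    . . . . . . . . .
    . . . . . . . . .
    . . . . . . . . .
    . . . . . . . . .
    . . . . X . . . .
    . . . X X . . . .
    . . . X . . . . .
    . . . . . . . . .
    . . . . . . . . .
    . . . . . . . . .
    . . . . . . . . .
T1:
  2·area = 80  (B↔C swapped to make it positive)
  edge (8, 6)→(8, 16): d=(0,10) right/bottom  bias=-1
  edge (8, 16)→(0, 4): d=(-8,-12) top-left  bias=+0
  edge (0, 4)→(8, 6): d=(8,2) right/bottom  bias=-1
    (0,2)@(1, 5): e=[70,4,6] → X
    (1,2)@(3, 5): e=[50,28,2] → X
    (2,2)@(5, 5): e=[30,52,-2] → .
    (0,3)@(1, 7): e=[70,-12,22] → .
    (1,3)@(3, 7): e=[50,12,18] → X
    (2,3)@(5, 7): e=[30,36,14] → X
    (3,3)@(7, 7): e=[10,60,10] → X
    (4,3)@(9, 7): e=[-10,84,6] → .
    (1,4)@(3, 9): e=[50,-4,34] → .
    (2,4)@(5, 9): e=[30,20,30] → X
    (4,4)@(9, 9): e=[-10,68,22] → .
    (2,5)@(5, 11): e=[30,4,46] → X
  covered (10 px):
    . . . . . . . . .
    . . . . . . . . .
    X X . . . . . . .
    . X X X . . . . .
    . . X X . . . . .
    . . X X . . . . .
    . . . X . . . . .
    . . . . . . . . .
    . . . . . . . . .
    . . . . . . . . .
    . . . . . . . . .
    . . . . . . . . .
T2:
  2·area = 70
  edge (6, 12)→(1, 0): d=(-5,-12) top-left  bias=+0
  edge (1, 0)→(16, 22): d=(15,22) right/bottom  bias=-1
  edge (16, 22)→(6, 12): d=(-10,-10) top-left  bias=+0
    (1,1)@(3, 3): e=[9,1,60] → X
    (2,1)@(5, 3): e=[33,-43,80] → .
    (1,2)@(3, 5): e=[-1,31,40] → .
    (0,3)@(1, 7): e=[-35,105,0] → .  [on edge]
    (2,3)@(5, 7): e=[13,17,40] → X
    (3,3)@(7, 7): e=[37,-27,60] → .
    (1,4)@(3, 9): e=[-21,91,0] → .  [on edge]
    (2,4)@(5, 9): e=[3,47,20] → X
    (3,4)@(7, 9): e=[27,3,40] → X
    (4,4)@(9, 9): e=[51,-41,60] → .
    (2,5)@(5, 11): e=[-7,77,0] → .  [on edge]
    (3,5)@(7, 11): e=[17,33,20] → X
    (3,6)@(7, 13): e=[7,63,0] → X  [on edge]
    (4,7)@(9, 15): e=[21,49,0] → X  [on edge]
    (5,8)@(11, 17): e=[35,35,0] → X  [on edge]
    (6,9)@(13, 19): e=[49,21,0] → X  [on edge]
    (7,10)@(15, 21): e=[63,7,0] → X  [on edge]
    (8,11)@(17, 23): e=[77,-7,0] → .  [on edge]
  covered (12 px):
    . . . . . . . . .
    . X . . . . . . .
    . . . . . . . . .
    . . X . . . . . .
    . . X X . . . . .
    . . . X . . . . .
    . . . X X . . . .
    . . . . X X . . .
    . . . . . X . . .
    . . . . . . X . .
    . . . . . . . X .
    . . . . . . . . .

Z-buffer (winner per pixel, '.' = empty):
  . . . . . . . . .
  . 2 . . . . . . .
  1 1 . . . . . . .
  . 1 1 1 . . . . .
  . . 1 1 . . . . .
  . . 1 1 0 . . . .
  . . . 1 2 . . . .
  . . . 0 2 2 . . .
  . . . . . 2 . . .
  . . . . . . 2 . .
  . . . . . . . 2 .
  . . . . . . . . .

Final: 1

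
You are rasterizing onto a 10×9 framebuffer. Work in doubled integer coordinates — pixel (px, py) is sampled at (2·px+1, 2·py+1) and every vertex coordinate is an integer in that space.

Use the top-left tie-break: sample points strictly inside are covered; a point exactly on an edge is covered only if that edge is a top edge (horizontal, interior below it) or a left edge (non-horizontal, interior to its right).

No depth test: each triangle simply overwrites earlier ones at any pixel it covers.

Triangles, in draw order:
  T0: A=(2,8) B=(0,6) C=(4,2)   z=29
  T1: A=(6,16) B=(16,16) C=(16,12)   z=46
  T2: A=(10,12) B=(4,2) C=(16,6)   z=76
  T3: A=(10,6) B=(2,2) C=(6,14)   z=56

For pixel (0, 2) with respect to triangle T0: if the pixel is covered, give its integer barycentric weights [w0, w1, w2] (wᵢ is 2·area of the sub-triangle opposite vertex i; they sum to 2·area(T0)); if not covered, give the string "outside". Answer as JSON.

T0:
  2·area = 16
  edge (2, 8)→(0, 6): d=(-2,-2) top-left  bias=+0
  edge (0, 6)→(4, 2): d=(4,-4) top-left  bias=+0
  edge (4, 2)→(2, 8): d=(-2,6) right/bottom  bias=-1
    (2,0)@(5, 1): e=[20,0,-4] → ·  [on edge]
    (1,1)@(3, 3): e=[12,0,4] → █  [on edge]
    (2,1)@(5, 3): e=[16,8,-8] → ·
    (0,2)@(1, 5): e=[4,0,12] → █  [on edge]
    (1,2)@(3, 5): e=[8,8,0] → ·  [on edge]
    (0,3)@(1, 7): e=[0,8,8] → █  [on edge]
    (1,3)@(3, 7): e=[4,16,-4] → ·
    (0,4)@(1, 9): e=[-4,16,4] → ·
    (1,4)@(3, 9): e=[0,24,-8] → ·  [on edge]
    (0,5)@(1, 11): e=[-8,24,0] → ·  [on edge]
    (2,5)@(5, 11): e=[0,40,-24] → ·  [on edge]
    (3,6)@(7, 13): e=[0,56,-40] → ·  [on edge]
    (4,7)@(9, 15): e=[0,72,-56] → ·  [on edge]
    (5,8)@(11, 17): e=[0,88,-72] → ·  [on edge]
  covered (3 px):
    · · · · · · · · · ·
    · █ · · · · · · · ·
    █ · · · · · · · · ·
    █ · · · · · · · · ·
    · · · · · · · · · ·
    · · · · · · · · · ·
    · · · · · · · · · ·
    · · · · · · · · · ·
    · · · · · · · · · ·
T1:
  2·area = 40  (B↔C swapped to make it positive)
  edge (6, 16)→(16, 12): d=(10,-4) top-left  bias=+0
  edge (16, 12)→(16, 16): d=(0,4) right/bottom  bias=-1
  edge (16, 16)→(6, 16): d=(-10,0) right/bottom  bias=-1
    (7,6)@(15, 13): e=[6,4,30] → █
    (8,6)@(17, 13): e=[14,-4,30] → ·
    (4,7)@(9, 15): e=[2,28,10] → █
    (5,7)@(11, 15): e=[10,20,10] → █
    (6,7)@(13, 15): e=[18,12,10] → █
    (8,7)@(17, 15): e=[34,-4,10] → ·
    (4,8)@(9, 17): e=[22,28,-10] → ·
    (5,8)@(11, 17): e=[30,20,-10] → ·
    (6,8)@(13, 17): e=[38,12,-10] → ·
    (7,8)@(15, 17): e=[46,4,-10] → ·
  covered (5 px):
    · · · · · · · · · ·
    · · · · · · · · · ·
    · · · · · · · · · ·
    · · · · · · · · · ·
    · · · · · · · · · ·
    · · · · · · · · · ·
    · · · · · · · █ · ·
    · · · · █ █ █ █ · ·
    · · · · · · · · · ·
T2:
  2·area = 96
  edge (10, 12)→(4, 2): d=(-6,-10) top-left  bias=+0
  edge (4, 2)→(16, 6): d=(12,4) right/bottom  bias=-1
  edge (16, 6)→(10, 12): d=(-6,6) right/bottom  bias=-1
    (0,0)@(1, 1): e=[-24,0,120] → ·  [on edge]
    (2,1)@(5, 3): e=[4,8,84] → █
    (3,1)@(7, 3): e=[24,0,72] → ·  [on edge]
    (9,1)@(19, 3): e=[144,-48,0] → ·  [on edge]
    (2,2)@(5, 5): e=[-8,32,72] → ·
    (3,2)@(7, 5): e=[12,24,60] → █
    (4,2)@(9, 5): e=[32,16,48] → █
    (5,2)@(11, 5): e=[52,8,36] → █
    (6,2)@(13, 5): e=[72,0,24] → ·  [on edge]
    (8,2)@(17, 5): e=[112,-16,0] → ·  [on edge]
    (3,3)@(7, 7): e=[0,48,48] → █  [on edge]
    (6,3)@(13, 7): e=[60,24,12] → █
    (7,3)@(15, 7): e=[80,16,0] → ·  [on edge]
    (9,3)@(19, 7): e=[120,0,-24] → ·  [on edge]
    (6,4)@(13, 9): e=[48,48,0] → ·  [on edge]
    (5,5)@(11, 11): e=[16,80,0] → ·  [on edge]
    (4,6)@(9, 13): e=[-16,112,0] → ·  [on edge]
    (3,7)@(7, 15): e=[-48,144,0] → ·  [on edge]
    (2,8)@(5, 17): e=[-80,176,0] → ·  [on edge]
    (6,8)@(13, 17): e=[0,144,-48] → ·  [on edge]
  covered (10 px):
    · · · · · · · · · ·
    · · █ · · · · · · ·
    · · · █ █ █ · · · ·
    · · · █ █ █ █ · · ·
    · · · · █ █ · · · ·
    · · · · · · · · · ·
    · · · · · · · · · ·
    · · · · · · · · · ·
    · · · · · · · · · ·
T3:
  2·area = 80  (B↔C swapped to make it positive)
  edge (10, 6)→(6, 14): d=(-4,8) right/bottom  bias=-1
  edge (6, 14)→(2, 2): d=(-4,-12) top-left  bias=+0
  edge (2, 2)→(10, 6): d=(8,4) right/bottom  bias=-1
    (1,1)@(3, 3): e=[68,8,4] → █
    (2,1)@(5, 3): e=[52,32,-4] → ·
    (1,2)@(3, 5): e=[60,0,20] → █  [on edge]
    (2,2)@(5, 5): e=[44,24,12] → █
    (3,2)@(7, 5): e=[28,48,4] → █
    (4,2)@(9, 5): e=[12,72,-4] → ·
    (1,3)@(3, 7): e=[52,-8,36] → ·
    (2,3)@(5, 7): e=[36,16,28] → █
    (4,3)@(9, 7): e=[4,64,12] → █
    (5,3)@(11, 7): e=[-12,88,4] → ·
    (2,4)@(5, 9): e=[28,8,44] → █
    (4,4)@(9, 9): e=[-4,56,28] → ·
    (2,5)@(5, 11): e=[20,0,60] → █  [on edge]
    (3,8)@(7, 17): e=[-20,0,100] → ·  [on edge]
  covered (11 px):
    · · · · · · · · · ·
    · █ · · · · · · · ·
    · █ █ █ · · · · · ·
    · · █ █ █ · · · · ·
    · · █ █ · · · · · ·
    · · █ █ · · · · · ·
    · · · · · · · · · ·
    · · · · · · · · · ·
    · · · · · · · · · ·

Result: [0,12,4]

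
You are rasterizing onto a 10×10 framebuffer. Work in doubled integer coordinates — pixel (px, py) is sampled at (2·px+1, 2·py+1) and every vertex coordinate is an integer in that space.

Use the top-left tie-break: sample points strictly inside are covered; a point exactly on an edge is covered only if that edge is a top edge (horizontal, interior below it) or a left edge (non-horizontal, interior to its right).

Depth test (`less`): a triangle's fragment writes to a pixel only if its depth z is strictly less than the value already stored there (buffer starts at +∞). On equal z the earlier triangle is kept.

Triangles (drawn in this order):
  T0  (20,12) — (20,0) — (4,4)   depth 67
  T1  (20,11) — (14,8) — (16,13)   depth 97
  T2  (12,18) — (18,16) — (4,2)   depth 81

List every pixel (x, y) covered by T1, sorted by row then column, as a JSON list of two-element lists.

T0:
  2·area = 192  (B↔C swapped to make it positive)
  edge (20, 12)→(4, 4): d=(-16,-8) top-left  bias=+0
  edge (4, 4)→(20, 0): d=(16,-4) top-left  bias=+0
  edge (20, 0)→(20, 12): d=(0,12) right/bottom  bias=-1
    (8,0)@(17, 1): e=[152,4,36] → █
    (9,0)@(19, 1): e=[168,12,12] → █
    (4,1)@(9, 3): e=[56,4,132] → █
    (5,1)@(11, 3): e=[72,12,108] → █
    (6,1)@(13, 3): e=[88,20,84] → █
    (7,1)@(15, 3): e=[104,28,60] → █
    (3,2)@(7, 5): e=[8,28,156] → █
    (3,3)@(7, 7): e=[-24,60,156] → ·
    (4,3)@(9, 7): e=[-8,68,132] → ·
    (5,3)@(11, 7): e=[8,76,108] → █
    (5,4)@(11, 9): e=[-24,108,108] → ·
    (6,4)@(13, 9): e=[-8,116,84] → ·
  covered (24 px):
    · · · · · · · · █ █
    · · · · █ █ █ █ █ █
    · · · █ █ █ █ █ █ █
    · · · · · █ █ █ █ █
    · · · · · · · █ █ █
    · · · · · · · · · █
    · · · · · · · · · ·
    · · · · · · · · · ·
    · · · · · · · · · ·
    · · · · · · · · · ·
T1:
  2·area = 24  (B↔C swapped to make it positive)
  edge (20, 11)→(16, 13): d=(-4,2) right/bottom  bias=-1
  edge (16, 13)→(14, 8): d=(-2,-5) top-left  bias=+0
  edge (14, 8)→(20, 11): d=(6,3) right/bottom  bias=-1
    (7,4)@(15, 9): e=[18,3,3] → █
    (8,4)@(17, 9): e=[14,13,-3] → ·
    (7,5)@(15, 11): e=[10,-1,15] → ·
    (8,5)@(17, 11): e=[6,9,9] → █
    (9,5)@(19, 11): e=[2,19,3] → █
    (8,6)@(17, 13): e=[-2,5,21] → ·
    (9,6)@(19, 13): e=[-6,15,15] → ·
  covered (3 px):
    · · · · · · · · · ·
    · · · · · · · · · ·
    · · · · · · · · · ·
    · · · · · · · · · ·
    · · · · · · · █ · ·
    · · · · · · · · █ █
    · · · · · · · · · ·
    · · · · · · · · · ·
    · · · · · · · · · ·
    · · · · · · · · · ·
T2:
  2·area = 112  (B↔C swapped to make it positive)
  edge (12, 18)→(4, 2): d=(-8,-16) top-left  bias=+0
  edge (4, 2)→(18, 16): d=(14,14) right/bottom  bias=-1
  edge (18, 16)→(12, 18): d=(-6,2) right/bottom  bias=-1
    (1,0)@(3, 1): e=[-8,0,120] → ·  [on edge]
    (2,1)@(5, 3): e=[8,0,104] → ·  [on edge]
    (3,2)@(7, 5): e=[24,0,88] → ·  [on edge]
    (3,3)@(7, 7): e=[8,28,76] → █
    (4,3)@(9, 7): e=[40,0,72] → ·  [on edge]
    (3,4)@(7, 9): e=[-8,56,64] → ·
    (4,4)@(9, 9): e=[24,28,60] → █
    (5,4)@(11, 9): e=[56,0,56] → ·  [on edge]
    (4,5)@(9, 11): e=[8,56,48] → █
    (5,5)@(11, 11): e=[40,28,44] → █
    (6,5)@(13, 11): e=[72,0,40] → ·  [on edge]
    (4,6)@(9, 13): e=[-8,84,36] → ·
    (7,6)@(15, 13): e=[88,0,24] → ·  [on edge]
    (8,7)@(17, 15): e=[104,0,8] → ·  [on edge]
    (7,8)@(15, 17): e=[56,56,0] → ·  [on edge]
    (9,8)@(19, 17): e=[120,0,-8] → ·  [on edge]
    (4,9)@(9, 19): e=[-56,168,0] → ·  [on edge]
  covered (10 px):
    · · · · · · · · · ·
    · · · · · · · · · ·
    · · · · · · · · · ·
    · · · █ · · · · · ·
    · · · · █ · · · · ·
    · · · · █ █ · · · ·
    · · · · · █ █ · · ·
    · · · · · █ █ █ · ·
    · · · · · · █ · · ·
    · · · · · · · · · ·

Answer: [[7,4],[8,5],[9,5]]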